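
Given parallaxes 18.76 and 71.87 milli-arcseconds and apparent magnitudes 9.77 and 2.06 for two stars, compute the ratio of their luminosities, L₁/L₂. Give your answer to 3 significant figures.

d₁ = 1/p₁ = 1/0.01876″ = 53.305 pc; d₂ = 1/p₂ = 1/0.07187″ = 13.914 pc.
M₁ = m₁ − 5 log₁₀ d₁ + 5 = 9.77 − 8.6338 + 5 = 6.1362.
M₂ = 2.06 − 5.7173 + 5 = 1.3427.
L₁/L₂ = 10^(0.4(M₂ − M₁)) = 10^(0.4 × (-4.7935)) = 10^(-1.91740) = 0.012095.

L₁/L₂ = 0.0121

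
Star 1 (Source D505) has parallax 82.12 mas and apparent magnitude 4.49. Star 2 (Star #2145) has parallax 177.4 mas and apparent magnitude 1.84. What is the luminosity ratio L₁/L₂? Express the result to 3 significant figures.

d₁ = 1/p₁ = 1/0.08212″ = 12.177 pc; d₂ = 1/p₂ = 1/0.1774″ = 5.637 pc.
M₁ = m₁ − 5 log₁₀ d₁ + 5 = 4.49 − 5.4277 + 5 = 4.0623.
M₂ = 1.84 − 3.7552 + 5 = 3.0848.
L₁/L₂ = 10^(0.4(M₂ − M₁)) = 10^(0.4 × (-0.9775)) = 10^(-0.39100) = 0.40644.

L₁/L₂ = 0.406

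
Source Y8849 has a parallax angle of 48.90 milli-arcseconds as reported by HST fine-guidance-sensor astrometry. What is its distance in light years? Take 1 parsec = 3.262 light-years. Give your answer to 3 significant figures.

p = 48.90 milli-arcseconds = 0.04890 arcsec.
d = 1/p = 1/0.04890 = 20.45 pc.
In light-years: 20.45 × 3.262 = 66.708 ly.

66.7 light years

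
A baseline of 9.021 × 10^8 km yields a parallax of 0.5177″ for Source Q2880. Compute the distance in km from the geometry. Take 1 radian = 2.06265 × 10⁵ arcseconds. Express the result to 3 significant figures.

3.59 × 10^14 km

θ = 0.5177″ = 0.5177/206265 = 2.5099 × 10^-6 rad.
d = B/θ = (9.021 × 10^8) / (2.5099 × 10^-6) = 3.5942 × 10^14 km.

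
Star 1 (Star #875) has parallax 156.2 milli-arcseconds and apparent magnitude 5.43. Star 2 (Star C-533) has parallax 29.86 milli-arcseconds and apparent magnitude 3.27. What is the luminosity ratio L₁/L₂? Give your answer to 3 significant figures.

L₁/L₂ = 0.00500

d₁ = 1/p₁ = 1/0.1562″ = 6.402 pc; d₂ = 1/p₂ = 1/0.02986″ = 33.49 pc.
M₁ = m₁ − 5 log₁₀ d₁ + 5 = 5.43 − 4.0316 + 5 = 6.3984.
M₂ = 3.27 − 7.6246 + 5 = 0.6454.
L₁/L₂ = 10^(0.4(M₂ − M₁)) = 10^(0.4 × (-5.7530)) = 10^(-2.30120) = 0.004998.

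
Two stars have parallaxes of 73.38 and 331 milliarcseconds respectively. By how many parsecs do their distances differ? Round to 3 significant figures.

10.6 pc

d_A = 1/0.07338″ = 13.628 pc; d_B = 1/0.3310″ = 3.0211 pc.
|d_B − d_A| = |3.0211 − 13.628| = 10.607 pc.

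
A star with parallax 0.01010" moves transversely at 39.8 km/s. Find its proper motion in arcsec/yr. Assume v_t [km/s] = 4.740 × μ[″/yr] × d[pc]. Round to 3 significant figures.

0.0848 arcsec/yr

d = 1/p = 1/0.01010″ = 99.01 pc.
μ = v_t / (4.74 d) = 39.8 / (4.74 × 99.01) = 39.8 / 469.31 = 0.084805 ″/yr.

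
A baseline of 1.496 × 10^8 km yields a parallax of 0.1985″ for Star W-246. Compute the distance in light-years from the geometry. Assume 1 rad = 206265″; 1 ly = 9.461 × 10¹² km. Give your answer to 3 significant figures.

θ = 0.1985″ = 0.1985/206265 = 9.6235 × 10^-7 rad.
d = B/θ = (1.496 × 10^8) / (9.6235 × 10^-7) = 1.5545 × 10^14 km = (1.5545 × 10^14) / (9.461 × 10^12) ly = 16.431 ly.

16.4 ly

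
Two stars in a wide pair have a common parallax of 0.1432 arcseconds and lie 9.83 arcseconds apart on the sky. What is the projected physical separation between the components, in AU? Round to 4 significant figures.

68.65 AU

d = 1/p = 1/0.1432″ = 6.9832 pc.
At distance d (pc), an angle of θ arcsec spans θ·d AU: s = 9.83 × 6.9832 = 68.645 AU.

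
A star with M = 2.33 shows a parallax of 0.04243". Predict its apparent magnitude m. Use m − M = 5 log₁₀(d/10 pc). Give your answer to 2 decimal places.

d = 1/p = 1/0.04243″ = 23.568 pc.
m − M = 5 log₁₀ d − 5 = 5 log₁₀(23.568) − 5 = 6.8616 − 5 = 1.8616.
m = M + (m − M) = 2.33 + 1.8616 = 4.19.

m = 4.19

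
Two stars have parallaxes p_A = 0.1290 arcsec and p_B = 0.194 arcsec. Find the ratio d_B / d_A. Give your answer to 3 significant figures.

Since d = 1/p, d_B/d_A = p_A/p_B.
= 0.1290 / 0.194 = 0.66495.

0.665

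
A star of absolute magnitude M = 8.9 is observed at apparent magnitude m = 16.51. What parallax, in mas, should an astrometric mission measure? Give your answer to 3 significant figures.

m − M = 16.51 − 8.9 = 7.61.
d = 10^((m−M)/5 + 1) = 10^2.522 = 332.66 pc.
p = 1/d = 1/332.66 = 0.0030061 arcsec = 3.0061 mas.

3.01 mas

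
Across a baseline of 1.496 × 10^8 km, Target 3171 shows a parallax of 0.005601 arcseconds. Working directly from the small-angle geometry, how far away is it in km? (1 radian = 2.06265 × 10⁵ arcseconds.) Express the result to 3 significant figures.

5.51 × 10^15 km

θ = 0.005601″ = 0.005601/206265 = 2.7154 × 10^-8 rad.
d = B/θ = (1.496 × 10^8) / (2.7154 × 10^-8) = 5.5093 × 10^15 km.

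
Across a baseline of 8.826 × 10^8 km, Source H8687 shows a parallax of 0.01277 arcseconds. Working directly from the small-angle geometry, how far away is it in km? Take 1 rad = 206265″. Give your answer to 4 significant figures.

θ = 0.01277″ = 0.01277/206265 = 6.1911 × 10^-8 rad.
d = B/θ = (8.826 × 10^8) / (6.1911 × 10^-8) = 1.4256 × 10^16 km.

1.426 × 10^16 km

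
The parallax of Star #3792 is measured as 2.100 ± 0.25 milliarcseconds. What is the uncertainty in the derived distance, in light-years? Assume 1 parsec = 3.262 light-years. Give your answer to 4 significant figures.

d = 1/p, so σ_d = σ_p / p².
σ_d = 0.000250 / (0.002100)² = 0.000250 / 0.00000441 = 56.689 pc = 56.689 × 3.262 ly = 184.92 ly.

184.9 ly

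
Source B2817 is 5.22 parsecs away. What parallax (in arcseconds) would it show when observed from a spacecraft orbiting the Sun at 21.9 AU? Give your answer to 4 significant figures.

4.195 arcsec

p (arcsec) = B (AU) / d (pc).
p = 21.9 / 5.22 = 4.1954 arcsec.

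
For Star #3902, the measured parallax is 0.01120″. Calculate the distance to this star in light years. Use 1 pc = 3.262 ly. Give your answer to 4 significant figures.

d = 1/p = 1/0.01120 = 89.286 pc.
In light-years: 89.286 × 3.262 = 291.25 ly.

291.3 light years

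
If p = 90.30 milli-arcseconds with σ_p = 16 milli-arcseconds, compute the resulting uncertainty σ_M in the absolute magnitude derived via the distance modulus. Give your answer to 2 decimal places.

M = m − 5 log₁₀ d + 5 = m + 5 log₁₀ p + 5, so ∂M/∂p = 5/(p ln 10).
σ_M = (5/ln 10) · (σ_p/p) = 2.1715 × 16/90.30 = 2.1715 × 0.17719 = 0.38477.

σ_M = 0.38 mag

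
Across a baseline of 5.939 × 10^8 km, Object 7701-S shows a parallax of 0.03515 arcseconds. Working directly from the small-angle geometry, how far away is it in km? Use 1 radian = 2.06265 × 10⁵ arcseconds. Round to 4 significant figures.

3.485 × 10^15 km

θ = 0.03515″ = 0.03515/206265 = 1.7041 × 10^-7 rad.
d = B/θ = (5.939 × 10^8) / (1.7041 × 10^-7) = 3.4851 × 10^15 km.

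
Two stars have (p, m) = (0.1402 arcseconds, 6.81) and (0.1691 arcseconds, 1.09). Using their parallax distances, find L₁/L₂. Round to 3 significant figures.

L₁/L₂ = 0.00750

d₁ = 1/p₁ = 1/0.1402″ = 7.1327 pc; d₂ = 1/p₂ = 1/0.1691″ = 5.9137 pc.
M₁ = m₁ − 5 log₁₀ d₁ + 5 = 6.81 − 4.2663 + 5 = 7.5437.
M₂ = 1.09 − 3.8593 + 5 = 2.2307.
L₁/L₂ = 10^(0.4(M₂ − M₁)) = 10^(0.4 × (-5.3130)) = 10^(-2.12520) = 0.0074955.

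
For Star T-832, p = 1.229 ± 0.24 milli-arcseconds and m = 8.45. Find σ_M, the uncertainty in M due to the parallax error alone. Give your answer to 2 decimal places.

M = m − 5 log₁₀ d + 5 = m + 5 log₁₀ p + 5, so ∂M/∂p = 5/(p ln 10).
σ_M = (5/ln 10) · (σ_p/p) = 2.1715 × 0.24/1.229 = 2.1715 × 0.19528 = 0.42405.

σ_M = 0.42 mag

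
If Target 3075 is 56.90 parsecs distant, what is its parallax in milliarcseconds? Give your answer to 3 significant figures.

17.6 mas

p = 1/d = 1/56.9 = 0.017575 arcsec.
= 0.017575 × 1000 = 17.575 mas.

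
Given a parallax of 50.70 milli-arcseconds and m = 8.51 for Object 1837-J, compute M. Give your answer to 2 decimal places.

M = 7.04

d = 1/p = 1/0.05070″ = 19.724 pc.
m − M = 5 log₁₀(19.724) − 5 = 6.4750 − 5 = 1.4750.
M = m − (m − M) = 8.51 − 1.4750 = 7.04.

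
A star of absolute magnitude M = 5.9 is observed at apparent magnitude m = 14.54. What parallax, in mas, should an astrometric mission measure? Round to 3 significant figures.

1.87 mas

m − M = 14.54 − 5.9 = 8.64.
d = 10^((m−M)/5 + 1) = 10^2.728 = 534.56 pc.
p = 1/d = 1/534.56 = 0.0018707 arcsec = 1.8707 mas.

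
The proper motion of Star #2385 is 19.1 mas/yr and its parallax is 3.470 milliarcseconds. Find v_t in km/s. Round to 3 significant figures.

d = 1/p = 1/0.003470″ = 288.18 pc.
μ = 19.1 mas/yr = 0.0191 ″/yr.
v_t = 4.74 × μ × d = 4.74 × 0.0191 × 288.18 = 26.09 km/s.

26.1 km/s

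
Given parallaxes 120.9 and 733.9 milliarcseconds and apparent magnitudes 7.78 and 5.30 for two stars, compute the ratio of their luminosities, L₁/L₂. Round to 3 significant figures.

d₁ = 1/p₁ = 1/0.1209″ = 8.2713 pc; d₂ = 1/p₂ = 1/0.7339″ = 1.3626 pc.
M₁ = m₁ − 5 log₁₀ d₁ + 5 = 7.78 − 4.5879 + 5 = 8.1921.
M₂ = 5.30 − 0.6718 + 5 = 9.6282.
L₁/L₂ = 10^(0.4(M₂ − M₁)) = 10^(0.4 × 1.4361) = 10^0.57444 = 3.7535.

L₁/L₂ = 3.75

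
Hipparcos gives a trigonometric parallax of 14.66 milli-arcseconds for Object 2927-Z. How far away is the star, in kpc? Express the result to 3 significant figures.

0.0682 kpc

p = 14.66 milli-arcseconds = 0.01466 arcsec.
d = 1/p = 1/0.01466 = 68.213 pc.
= 0.068213 kpc.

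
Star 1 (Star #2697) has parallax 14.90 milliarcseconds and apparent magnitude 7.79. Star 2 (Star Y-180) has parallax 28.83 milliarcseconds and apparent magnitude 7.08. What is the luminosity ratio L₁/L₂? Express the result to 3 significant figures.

L₁/L₂ = 1.95

d₁ = 1/p₁ = 1/0.01490″ = 67.114 pc; d₂ = 1/p₂ = 1/0.02883″ = 34.686 pc.
M₁ = m₁ − 5 log₁₀ d₁ + 5 = 7.79 − 9.1341 + 5 = 3.6559.
M₂ = 7.08 − 7.7008 + 5 = 4.3792.
L₁/L₂ = 10^(0.4(M₂ − M₁)) = 10^(0.4 × 0.7233) = 10^0.28932 = 1.9468.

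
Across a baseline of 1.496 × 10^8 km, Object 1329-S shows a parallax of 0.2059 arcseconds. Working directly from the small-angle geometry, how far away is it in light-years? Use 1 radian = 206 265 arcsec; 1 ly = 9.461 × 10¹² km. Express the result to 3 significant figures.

θ = 0.2059″ = 0.2059/206265 = 9.9823 × 10^-7 rad.
d = B/θ = (1.496 × 10^8) / (9.9823 × 10^-7) = 1.4987 × 10^14 km = (1.4987 × 10^14) / (9.461 × 10^12) ly = 15.841 ly.

15.8 ly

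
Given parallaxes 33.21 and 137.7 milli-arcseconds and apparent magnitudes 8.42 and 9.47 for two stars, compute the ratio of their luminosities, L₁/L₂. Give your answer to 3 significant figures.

L₁/L₂ = 45.2

d₁ = 1/p₁ = 1/0.03321″ = 30.111 pc; d₂ = 1/p₂ = 1/0.1377″ = 7.2622 pc.
M₁ = m₁ − 5 log₁₀ d₁ + 5 = 8.42 − 7.3936 + 5 = 6.0264.
M₂ = 9.47 − 4.3053 + 5 = 10.1647.
L₁/L₂ = 10^(0.4(M₂ − M₁)) = 10^(0.4 × 4.1383) = 10^1.65532 = 45.219.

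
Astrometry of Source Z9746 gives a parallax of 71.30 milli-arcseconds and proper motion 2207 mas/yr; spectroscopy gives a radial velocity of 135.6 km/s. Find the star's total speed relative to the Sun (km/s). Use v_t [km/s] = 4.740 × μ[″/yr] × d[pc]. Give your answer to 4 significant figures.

d = 1/p = 1/0.07130″ = 14.025 pc.
μ = 2207 mas/yr = 2.207 ″/yr.
v_t = 4.740 μ d = 4.740 × 2.207 × 14.025 = 146.72 km/s.
v = √(v_r² + v_t²) = √(135.6² + 146.72²) = √39914.1 = 199.79 km/s.

199.8 km/s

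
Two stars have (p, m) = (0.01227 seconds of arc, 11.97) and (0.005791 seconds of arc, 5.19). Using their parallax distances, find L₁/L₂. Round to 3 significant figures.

L₁/L₂ = 0.000432

d₁ = 1/p₁ = 1/0.01227″ = 81.5 pc; d₂ = 1/p₂ = 1/0.005791″ = 172.68 pc.
M₁ = m₁ − 5 log₁₀ d₁ + 5 = 11.97 − 9.5558 + 5 = 7.4142.
M₂ = 5.19 − 11.1862 + 5 = -0.9962.
L₁/L₂ = 10^(0.4(M₂ − M₁)) = 10^(0.4 × (-8.4104)) = 10^(-3.36416) = 0.00043235.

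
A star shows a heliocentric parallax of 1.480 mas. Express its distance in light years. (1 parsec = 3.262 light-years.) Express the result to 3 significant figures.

p = 1.480 mas = 0.001480 arcsec.
d = 1/p = 1/0.001480 = 675.68 pc.
In light-years: 675.68 × 3.262 = 2204.1 ly.

2200 light years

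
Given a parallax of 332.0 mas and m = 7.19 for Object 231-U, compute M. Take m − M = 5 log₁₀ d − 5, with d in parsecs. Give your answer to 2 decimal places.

M = 9.80

d = 1/p = 1/0.3320″ = 3.012 pc.
m − M = 5 log₁₀(3.012) − 5 = 2.3943 − 5 = -2.6057.
M = m − (m − M) = 7.19 − (-2.6057) = 9.80.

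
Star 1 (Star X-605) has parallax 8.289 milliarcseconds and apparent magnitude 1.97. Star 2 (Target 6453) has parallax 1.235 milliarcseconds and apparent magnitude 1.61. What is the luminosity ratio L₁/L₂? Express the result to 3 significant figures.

L₁/L₂ = 0.0159

d₁ = 1/p₁ = 1/0.008289″ = 120.64 pc; d₂ = 1/p₂ = 1/0.001235″ = 809.72 pc.
M₁ = m₁ − 5 log₁₀ d₁ + 5 = 1.97 − 10.4075 + 5 = -3.4375.
M₂ = 1.61 − 14.5417 + 5 = -7.9317.
L₁/L₂ = 10^(0.4(M₂ − M₁)) = 10^(0.4 × (-4.4942)) = 10^(-1.79768) = 0.015934.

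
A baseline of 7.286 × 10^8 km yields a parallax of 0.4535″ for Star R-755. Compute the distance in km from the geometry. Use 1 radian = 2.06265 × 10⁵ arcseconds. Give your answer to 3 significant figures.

θ = 0.4535″ = 0.4535/206265 = 2.1986 × 10^-6 rad.
d = B/θ = (7.286 × 10^8) / (2.1986 × 10^-6) = 3.3139 × 10^14 km.

3.31 × 10^14 km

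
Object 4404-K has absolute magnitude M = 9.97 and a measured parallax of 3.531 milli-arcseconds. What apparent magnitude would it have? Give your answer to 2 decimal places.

d = 1/p = 1/0.003531″ = 283.21 pc.
m − M = 5 log₁₀ d − 5 = 5 log₁₀(283.21) − 5 = 12.2605 − 5 = 7.2605.
m = M + (m − M) = 9.97 + 7.2605 = 17.23.

m = 17.23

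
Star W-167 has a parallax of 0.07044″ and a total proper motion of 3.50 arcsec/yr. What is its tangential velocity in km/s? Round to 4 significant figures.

d = 1/p = 1/0.07044″ = 14.196 pc.
v_t = 4.74 × μ × d = 4.74 × 3.50 × 14.196 = 235.51 km/s.

235.5 km/s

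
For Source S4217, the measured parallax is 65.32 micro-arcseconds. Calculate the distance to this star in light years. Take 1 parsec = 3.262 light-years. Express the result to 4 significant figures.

p = 65.32 micro-arcseconds = 0.00006532 arcsec.
d = 1/p = 1/0.00006532 = 15309 pc.
In light-years: 15309 × 3.262 = 49938 ly.

49940 light years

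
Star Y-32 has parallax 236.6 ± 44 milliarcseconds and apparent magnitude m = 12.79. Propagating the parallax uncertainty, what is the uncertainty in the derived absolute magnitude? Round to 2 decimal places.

σ_M = 0.40 mag

M = m − 5 log₁₀ d + 5 = m + 5 log₁₀ p + 5, so ∂M/∂p = 5/(p ln 10).
σ_M = (5/ln 10) · (σ_p/p) = 2.1715 × 44/236.6 = 2.1715 × 0.18597 = 0.40383.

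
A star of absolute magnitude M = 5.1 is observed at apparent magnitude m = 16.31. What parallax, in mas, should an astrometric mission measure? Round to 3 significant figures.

0.573 mas

m − M = 16.31 − 5.1 = 11.21.
d = 10^((m−M)/5 + 1) = 10^3.242 = 1745.8 pc.
p = 1/d = 1/1745.8 = 0.0005728 arcsec = 0.5728 mas.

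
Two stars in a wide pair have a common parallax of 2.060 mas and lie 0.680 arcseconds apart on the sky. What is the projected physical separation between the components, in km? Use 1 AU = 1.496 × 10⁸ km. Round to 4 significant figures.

4.938 × 10^10 km

d = 1/p = 1/0.002060″ = 485.44 pc.
At distance d (pc), an angle of θ arcsec spans θ·d AU: s = 0.680 × 485.44 = 330.1 AU.
= 330.1 × 1.496 × 10⁸ km = 4.9383 × 10^10 km.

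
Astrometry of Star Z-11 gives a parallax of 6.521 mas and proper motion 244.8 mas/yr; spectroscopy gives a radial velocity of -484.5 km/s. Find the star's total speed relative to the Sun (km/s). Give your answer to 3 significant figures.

d = 1/p = 1/0.006521″ = 153.35 pc.
μ = 244.8 mas/yr = 0.2448 ″/yr.
v_t = 4.740 μ d = 4.740 × 0.2448 × 153.35 = 177.94 km/s.
v = √(v_r² + v_t²) = √((-484.5)² + 177.94²) = √266403 = 516.14 km/s.

516 km/s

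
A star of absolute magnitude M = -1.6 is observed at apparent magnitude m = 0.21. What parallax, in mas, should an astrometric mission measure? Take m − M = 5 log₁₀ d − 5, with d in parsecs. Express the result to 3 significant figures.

m − M = 0.21 − (-1.6) = 1.81.
d = 10^((m−M)/5 + 1) = 10^1.362 = 23.014 pc.
p = 1/d = 1/23.014 = 0.043452 arcsec = 43.452 mas.

43.5 mas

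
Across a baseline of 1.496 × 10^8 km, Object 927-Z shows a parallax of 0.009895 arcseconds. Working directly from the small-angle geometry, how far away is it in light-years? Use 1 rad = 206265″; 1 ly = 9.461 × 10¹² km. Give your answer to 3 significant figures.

θ = 0.009895″ = 0.009895/206265 = 4.7972 × 10^-8 rad.
d = B/θ = (1.496 × 10^8) / (4.7972 × 10^-8) = 3.1185 × 10^15 km = (3.1185 × 10^15) / (9.461 × 10^12) ly = 329.62 ly.

330 ly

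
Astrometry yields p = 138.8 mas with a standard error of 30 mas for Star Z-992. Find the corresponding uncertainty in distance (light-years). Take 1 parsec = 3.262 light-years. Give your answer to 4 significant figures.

5.080 ly

d = 1/p, so σ_d = σ_p / p².
σ_d = 0.0300 / (0.1388)² = 0.0300 / 0.019265 = 1.5572 pc = 1.5572 × 3.262 ly = 5.0796 ly.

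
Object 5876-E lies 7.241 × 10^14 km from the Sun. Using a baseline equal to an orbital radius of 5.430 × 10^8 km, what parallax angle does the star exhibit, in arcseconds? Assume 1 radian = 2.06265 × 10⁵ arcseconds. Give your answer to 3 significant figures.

0.155 arcsec

θ ≈ B/d = (5.430 × 10^8) / (7.241 × 10^14) = 7.4990 × 10^-7 rad.
In arcseconds: 7.4990 × 10^-7 × 206265 = 0.15468″.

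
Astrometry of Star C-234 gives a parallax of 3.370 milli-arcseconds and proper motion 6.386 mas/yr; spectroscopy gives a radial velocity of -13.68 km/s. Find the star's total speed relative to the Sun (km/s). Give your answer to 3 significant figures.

d = 1/p = 1/0.003370″ = 296.74 pc.
μ = 6.386 mas/yr = 0.006386 ″/yr.
v_t = 4.740 μ d = 4.740 × 0.006386 × 296.74 = 8.9822 km/s.
v = √(v_r² + v_t²) = √((-13.68)² + 8.9822²) = √267.822 = 16.365 km/s.

16.4 km/s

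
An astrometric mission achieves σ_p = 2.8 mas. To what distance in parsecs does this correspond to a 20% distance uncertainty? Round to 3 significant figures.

71.4 pc

σ_d/d = σ_p/p, so the condition is σ_p/p ≤ 0.20, i.e. p ≥ σ_p/0.20.
p_min = 2.8/0.20 = 14 mas = 0.014 arcsec.
d_max = 1/p_min = 1/0.014 = 71.429 pc.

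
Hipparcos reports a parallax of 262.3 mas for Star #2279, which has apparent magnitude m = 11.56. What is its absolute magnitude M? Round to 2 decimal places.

M = 13.65

d = 1/p = 1/0.2623″ = 3.8124 pc.
m − M = 5 log₁₀(3.8124) − 5 = 2.9060 − 5 = -2.0940.
M = m − (m − M) = 11.56 − (-2.0940) = 13.65.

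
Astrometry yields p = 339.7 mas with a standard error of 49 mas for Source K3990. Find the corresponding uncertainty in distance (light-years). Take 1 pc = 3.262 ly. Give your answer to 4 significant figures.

1.385 ly

d = 1/p, so σ_d = σ_p / p².
σ_d = 0.0490 / (0.3397)² = 0.0490 / 0.1154 = 0.42461 pc = 0.42461 × 3.262 ly = 1.3851 ly.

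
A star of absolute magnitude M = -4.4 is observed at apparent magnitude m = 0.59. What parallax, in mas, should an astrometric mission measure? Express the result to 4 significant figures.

m − M = 0.59 − (-4.4) = 4.99.
d = 10^((m−M)/5 + 1) = 10^1.998 = 99.541 pc.
p = 1/d = 1/99.541 = 0.010046 arcsec = 10.046 mas.

10.05 mas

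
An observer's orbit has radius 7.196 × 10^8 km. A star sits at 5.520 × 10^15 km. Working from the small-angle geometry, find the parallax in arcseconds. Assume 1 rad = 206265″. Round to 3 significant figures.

0.0269 arcsec

θ ≈ B/d = (7.196 × 10^8) / (5.520 × 10^15) = 1.3036 × 10^-7 rad.
In arcseconds: 1.3036 × 10^-7 × 206265 = 0.026889″.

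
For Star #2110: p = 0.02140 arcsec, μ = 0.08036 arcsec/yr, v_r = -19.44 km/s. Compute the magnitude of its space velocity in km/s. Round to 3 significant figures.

d = 1/p = 1/0.02140″ = 46.729 pc.
v_t = 4.740 μ d = 4.740 × 0.08036 × 46.729 = 17.799 km/s.
v = √(v_r² + v_t²) = √((-19.44)² + 17.799²) = √694.718 = 26.358 km/s.

26.4 km/s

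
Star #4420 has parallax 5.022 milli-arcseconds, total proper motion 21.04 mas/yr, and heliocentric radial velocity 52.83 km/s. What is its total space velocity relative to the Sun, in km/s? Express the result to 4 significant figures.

d = 1/p = 1/0.005022″ = 199.12 pc.
μ = 21.04 mas/yr = 0.02104 ″/yr.
v_t = 4.740 μ d = 4.740 × 0.02104 × 199.12 = 19.858 km/s.
v = √(v_r² + v_t²) = √(52.83² + 19.858²) = √3185.35 = 56.439 km/s.

56.44 km/s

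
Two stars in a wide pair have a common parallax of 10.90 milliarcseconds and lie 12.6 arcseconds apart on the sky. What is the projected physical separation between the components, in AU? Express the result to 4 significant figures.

1156 AU

d = 1/p = 1/0.01090″ = 91.743 pc.
At distance d (pc), an angle of θ arcsec spans θ·d AU: s = 12.6 × 91.743 = 1156 AU.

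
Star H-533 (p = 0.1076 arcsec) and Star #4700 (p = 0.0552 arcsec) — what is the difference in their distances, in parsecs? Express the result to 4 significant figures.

d_A = 1/0.1076″ = 9.2937 pc; d_B = 1/0.05520″ = 18.116 pc.
|d_B − d_A| = |18.116 − 9.2937| = 8.8223 pc.

8.822 pc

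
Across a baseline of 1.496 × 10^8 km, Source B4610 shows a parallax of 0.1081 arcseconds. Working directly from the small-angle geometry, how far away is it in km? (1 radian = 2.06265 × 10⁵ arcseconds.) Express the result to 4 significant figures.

2.855 × 10^14 km

θ = 0.1081″ = 0.1081/206265 = 5.2408 × 10^-7 rad.
d = B/θ = (1.496 × 10^8) / (5.2408 × 10^-7) = 2.8545 × 10^14 km.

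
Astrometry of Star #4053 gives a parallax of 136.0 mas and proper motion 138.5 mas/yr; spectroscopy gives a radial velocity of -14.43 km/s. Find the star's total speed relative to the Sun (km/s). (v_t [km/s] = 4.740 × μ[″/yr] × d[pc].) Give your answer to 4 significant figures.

15.22 km/s

d = 1/p = 1/0.1360″ = 7.3529 pc.
μ = 138.5 mas/yr = 0.1385 ″/yr.
v_t = 4.740 μ d = 4.740 × 0.1385 × 7.3529 = 4.8271 km/s.
v = √(v_r² + v_t²) = √((-14.43)² + 4.8271²) = √231.526 = 15.216 km/s.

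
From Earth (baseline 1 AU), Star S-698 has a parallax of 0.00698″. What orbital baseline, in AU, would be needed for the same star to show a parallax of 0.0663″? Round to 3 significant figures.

9.50 AU

Parallax scales linearly with baseline: p ∝ B, so B = p_target / p_Earth × 1 AU.
B = 0.0663 / 0.00698 = 9.4986 AU.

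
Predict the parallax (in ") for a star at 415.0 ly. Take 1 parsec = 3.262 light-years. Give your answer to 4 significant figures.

0.007860 "

d = 415.0 ly ÷ 3.262 = 127.22 pc.
p = 1/d = 1/127.22 = 0.0078604 arcsec.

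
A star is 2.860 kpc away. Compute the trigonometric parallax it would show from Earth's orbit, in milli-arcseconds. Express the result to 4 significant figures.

d = 2.860 kpc = 2860 pc.
p = 1/d = 1/2860 = 0.00034965 arcsec.
= 0.00034965 × 1000 = 0.34965 mas.

0.3497 mas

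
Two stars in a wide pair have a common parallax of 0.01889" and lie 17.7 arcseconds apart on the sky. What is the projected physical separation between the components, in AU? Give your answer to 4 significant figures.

d = 1/p = 1/0.01889″ = 52.938 pc.
At distance d (pc), an angle of θ arcsec spans θ·d AU: s = 17.7 × 52.938 = 937 AU.

937.0 AU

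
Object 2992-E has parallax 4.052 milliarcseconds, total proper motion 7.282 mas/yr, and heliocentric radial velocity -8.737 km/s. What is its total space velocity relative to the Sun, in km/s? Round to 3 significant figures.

12.2 km/s

d = 1/p = 1/0.004052″ = 246.79 pc.
μ = 7.282 mas/yr = 0.007282 ″/yr.
v_t = 4.740 μ d = 4.740 × 0.007282 × 246.79 = 8.5184 km/s.
v = √(v_r² + v_t²) = √((-8.737)² + 8.5184²) = √148.898 = 12.202 km/s.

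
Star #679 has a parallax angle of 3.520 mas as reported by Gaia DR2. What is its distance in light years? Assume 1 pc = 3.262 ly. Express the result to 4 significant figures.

p = 3.520 mas = 0.003520 arcsec.
d = 1/p = 1/0.003520 = 284.09 pc.
In light-years: 284.09 × 3.262 = 926.7 ly.

926.7 light years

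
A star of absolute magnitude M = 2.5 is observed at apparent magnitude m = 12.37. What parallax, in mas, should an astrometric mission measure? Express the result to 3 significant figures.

1.06 mas

m − M = 12.37 − 2.5 = 9.87.
d = 10^((m−M)/5 + 1) = 10^2.974 = 941.89 pc.
p = 1/d = 1/941.89 = 0.0010617 arcsec = 1.0617 mas.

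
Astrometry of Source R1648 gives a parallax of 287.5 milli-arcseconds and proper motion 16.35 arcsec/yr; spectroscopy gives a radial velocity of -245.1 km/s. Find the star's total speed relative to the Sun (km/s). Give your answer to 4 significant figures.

364.3 km/s

d = 1/p = 1/0.2875″ = 3.4783 pc.
v_t = 4.740 μ d = 4.740 × 16.35 × 3.4783 = 269.56 km/s.
v = √(v_r² + v_t²) = √((-245.1)² + 269.56²) = √132737 = 364.33 km/s.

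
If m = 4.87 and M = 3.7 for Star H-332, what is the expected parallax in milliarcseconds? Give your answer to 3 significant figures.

58.3 mas

m − M = 4.87 − 3.7 = 1.17.
d = 10^((m−M)/5 + 1) = 10^1.234 = 17.14 pc.
p = 1/d = 1/17.14 = 0.058343 arcsec = 58.343 mas.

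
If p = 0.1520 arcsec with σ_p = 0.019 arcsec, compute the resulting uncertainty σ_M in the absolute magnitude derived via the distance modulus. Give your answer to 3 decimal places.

M = m − 5 log₁₀ d + 5 = m + 5 log₁₀ p + 5, so ∂M/∂p = 5/(p ln 10).
σ_M = (5/ln 10) · (σ_p/p) = 2.1715 × 0.019/0.1520 = 2.1715 × 0.125 = 0.27144.

σ_M = 0.271 mag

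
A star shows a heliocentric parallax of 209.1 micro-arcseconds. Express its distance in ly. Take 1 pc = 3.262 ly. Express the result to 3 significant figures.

15600 ly

p = 209.1 micro-arcseconds = 0.0002091 arcsec.
d = 1/p = 1/0.0002091 = 4782.4 pc.
In light-years: 4782.4 × 3.262 = 15600 ly.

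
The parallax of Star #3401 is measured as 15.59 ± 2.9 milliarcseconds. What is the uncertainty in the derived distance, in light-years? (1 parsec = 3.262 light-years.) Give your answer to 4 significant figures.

38.92 ly

d = 1/p, so σ_d = σ_p / p².
σ_d = 0.00290 / (0.01559)² = 0.00290 / 0.00024305 = 11.932 pc = 11.932 × 3.262 ly = 38.922 ly.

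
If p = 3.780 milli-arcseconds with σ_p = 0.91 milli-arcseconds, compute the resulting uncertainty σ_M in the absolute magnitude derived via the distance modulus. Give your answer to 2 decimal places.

σ_M = 0.52 mag

M = m − 5 log₁₀ d + 5 = m + 5 log₁₀ p + 5, so ∂M/∂p = 5/(p ln 10).
σ_M = (5/ln 10) · (σ_p/p) = 2.1715 × 0.91/3.780 = 2.1715 × 0.24074 = 0.52277.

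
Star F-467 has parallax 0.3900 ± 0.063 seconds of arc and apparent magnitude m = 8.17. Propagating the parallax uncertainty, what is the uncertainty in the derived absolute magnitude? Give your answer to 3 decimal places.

σ_M = 0.351 mag

M = m − 5 log₁₀ d + 5 = m + 5 log₁₀ p + 5, so ∂M/∂p = 5/(p ln 10).
σ_M = (5/ln 10) · (σ_p/p) = 2.1715 × 0.063/0.3900 = 2.1715 × 0.16154 = 0.35078.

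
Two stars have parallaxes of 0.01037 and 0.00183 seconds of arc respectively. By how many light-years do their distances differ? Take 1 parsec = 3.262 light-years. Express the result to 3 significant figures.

1470 ly

d_A = 1/0.01037″ = 96.432 pc; d_B = 1/0.001830″ = 546.45 pc.
|d_B − d_A| = |546.45 − 96.432| = 450.02 pc = 450.02 × 3.262 ly = 1468 ly.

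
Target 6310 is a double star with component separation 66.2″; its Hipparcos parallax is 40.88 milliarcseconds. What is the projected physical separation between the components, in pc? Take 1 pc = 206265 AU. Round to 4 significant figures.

d = 1/p = 1/0.04088″ = 24.462 pc.
At distance d (pc), an angle of θ arcsec spans θ·d AU: s = 66.2 × 24.462 = 1619.4 AU.
= 1619.4 / 206265 = 0.0078511 pc.

0.007851 pc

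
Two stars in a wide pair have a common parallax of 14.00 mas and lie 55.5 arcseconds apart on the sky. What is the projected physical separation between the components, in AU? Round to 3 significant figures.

3960 AU

d = 1/p = 1/0.01400″ = 71.429 pc.
At distance d (pc), an angle of θ arcsec spans θ·d AU: s = 55.5 × 71.429 = 3964.3 AU.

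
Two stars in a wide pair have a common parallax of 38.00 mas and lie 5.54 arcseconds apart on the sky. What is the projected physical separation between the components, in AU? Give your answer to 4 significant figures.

d = 1/p = 1/0.03800″ = 26.316 pc.
At distance d (pc), an angle of θ arcsec spans θ·d AU: s = 5.54 × 26.316 = 145.79 AU.

145.8 AU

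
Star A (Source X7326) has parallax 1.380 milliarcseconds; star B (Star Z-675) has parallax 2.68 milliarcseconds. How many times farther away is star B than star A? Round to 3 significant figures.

Since d = 1/p, d_B/d_A = p_A/p_B.
= 1.380 / 2.68 = 0.51493.

0.515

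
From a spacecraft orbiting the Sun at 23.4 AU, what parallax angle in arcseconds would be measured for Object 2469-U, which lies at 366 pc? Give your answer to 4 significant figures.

p (arcsec) = B (AU) / d (pc).
p = 23.4 / 366 = 0.063934 arcsec.

0.06393 arcsec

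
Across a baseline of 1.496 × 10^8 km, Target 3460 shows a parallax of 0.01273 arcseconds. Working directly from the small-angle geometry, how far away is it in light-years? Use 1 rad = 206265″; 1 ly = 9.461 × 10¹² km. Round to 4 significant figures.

256.2 ly

θ = 0.01273″ = 0.01273/206265 = 6.1717 × 10^-8 rad.
d = B/θ = (1.496 × 10^8) / (6.1717 × 10^-8) = 2.4240 × 10^15 km = (2.4240 × 10^15) / (9.461 × 10^12) ly = 256.21 ly.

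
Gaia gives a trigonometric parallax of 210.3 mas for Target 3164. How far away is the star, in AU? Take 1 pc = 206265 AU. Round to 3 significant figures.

981000 AU

p = 210.3 mas = 0.2103 arcsec.
d = 1/p = 1/0.2103 = 4.7551 pc.
In AU: 4.7551 × 206265 = 9.8081 × 10^5 AU.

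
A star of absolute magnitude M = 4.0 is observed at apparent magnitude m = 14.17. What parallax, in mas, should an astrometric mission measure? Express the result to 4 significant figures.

m − M = 14.17 − 4.0 = 10.17.
d = 10^((m−M)/5 + 1) = 10^3.034 = 1081.4 pc.
p = 1/d = 1/1081.4 = 0.00092473 arcsec = 0.92473 mas.

0.9247 mas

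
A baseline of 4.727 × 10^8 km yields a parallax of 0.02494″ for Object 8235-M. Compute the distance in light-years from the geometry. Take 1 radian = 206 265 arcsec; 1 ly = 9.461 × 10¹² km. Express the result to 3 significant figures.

413 ly

θ = 0.02494″ = 0.02494/206265 = 1.2091 × 10^-7 rad.
d = B/θ = (4.727 × 10^8) / (1.2091 × 10^-7) = 3.9095 × 10^15 km = (3.9095 × 10^15) / (9.461 × 10^12) ly = 413.22 ly.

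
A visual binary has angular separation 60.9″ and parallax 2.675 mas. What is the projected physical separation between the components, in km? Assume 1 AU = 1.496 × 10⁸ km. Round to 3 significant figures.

d = 1/p = 1/0.002675″ = 373.83 pc.
At distance d (pc), an angle of θ arcsec spans θ·d AU: s = 60.9 × 373.83 = 22766 AU.
= 22766 × 1.496 × 10⁸ km = 3.4058 × 10^12 km.

3.41 × 10^12 km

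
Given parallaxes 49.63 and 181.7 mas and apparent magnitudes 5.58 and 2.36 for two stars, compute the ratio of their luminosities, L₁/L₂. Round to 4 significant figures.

d₁ = 1/p₁ = 1/0.04963″ = 20.149 pc; d₂ = 1/p₂ = 1/0.1817″ = 5.5036 pc.
M₁ = m₁ − 5 log₁₀ d₁ + 5 = 5.58 − 6.5213 + 5 = 4.0587.
M₂ = 2.36 − 3.7032 + 5 = 3.6568.
L₁/L₂ = 10^(0.4(M₂ − M₁)) = 10^(0.4 × (-0.4019)) = 10^(-0.16076) = 0.69062.

L₁/L₂ = 0.6906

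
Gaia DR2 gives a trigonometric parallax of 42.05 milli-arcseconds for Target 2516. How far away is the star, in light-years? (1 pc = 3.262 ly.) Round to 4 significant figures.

77.57 light years

p = 42.05 milli-arcseconds = 0.04205 arcsec.
d = 1/p = 1/0.04205 = 23.781 pc.
In light-years: 23.781 × 3.262 = 77.574 ly.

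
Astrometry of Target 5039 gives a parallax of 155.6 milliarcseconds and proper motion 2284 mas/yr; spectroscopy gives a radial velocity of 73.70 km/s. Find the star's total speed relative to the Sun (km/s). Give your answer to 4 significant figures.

101.4 km/s

d = 1/p = 1/0.1556″ = 6.4267 pc.
μ = 2284 mas/yr = 2.284 ″/yr.
v_t = 4.740 μ d = 4.740 × 2.284 × 6.4267 = 69.576 km/s.
v = √(v_r² + v_t²) = √(73.70² + 69.576²) = √10272.5 = 101.35 km/s.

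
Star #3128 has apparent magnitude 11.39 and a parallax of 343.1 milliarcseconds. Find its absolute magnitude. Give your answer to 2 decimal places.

M = 14.07

d = 1/p = 1/0.3431″ = 2.9146 pc.
m − M = 5 log₁₀(2.9146) − 5 = 2.3229 − 5 = -2.6771.
M = m − (m − M) = 11.39 − (-2.6771) = 14.07.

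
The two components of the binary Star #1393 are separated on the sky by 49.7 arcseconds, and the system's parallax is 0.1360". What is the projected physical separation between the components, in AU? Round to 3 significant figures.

d = 1/p = 1/0.1360″ = 7.3529 pc.
At distance d (pc), an angle of θ arcsec spans θ·d AU: s = 49.7 × 7.3529 = 365.44 AU.

365 AU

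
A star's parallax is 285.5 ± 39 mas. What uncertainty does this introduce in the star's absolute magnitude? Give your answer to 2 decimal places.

M = m − 5 log₁₀ d + 5 = m + 5 log₁₀ p + 5, so ∂M/∂p = 5/(p ln 10).
σ_M = (5/ln 10) · (σ_p/p) = 2.1715 × 39/285.5 = 2.1715 × 0.1366 = 0.29663.

σ_M = 0.30 mag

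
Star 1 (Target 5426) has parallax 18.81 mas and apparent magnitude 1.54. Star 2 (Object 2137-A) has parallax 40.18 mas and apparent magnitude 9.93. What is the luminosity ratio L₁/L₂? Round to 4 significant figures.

L₁/L₂ = 10360

d₁ = 1/p₁ = 1/0.01881″ = 53.163 pc; d₂ = 1/p₂ = 1/0.04018″ = 24.888 pc.
M₁ = m₁ − 5 log₁₀ d₁ + 5 = 1.54 − 8.6280 + 5 = -2.0880.
M₂ = 9.93 − 6.9799 + 5 = 7.9501.
L₁/L₂ = 10^(0.4(M₂ − M₁)) = 10^(0.4 × 10.0381) = 10^4.01524 = 10357.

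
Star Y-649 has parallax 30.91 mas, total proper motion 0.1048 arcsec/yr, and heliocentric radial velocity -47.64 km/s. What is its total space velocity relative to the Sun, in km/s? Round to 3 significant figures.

d = 1/p = 1/0.03091″ = 32.352 pc.
v_t = 4.740 μ d = 4.740 × 0.1048 × 32.352 = 16.071 km/s.
v = √(v_r² + v_t²) = √((-47.64)² + 16.071²) = √2527.85 = 50.278 km/s.

50.3 km/s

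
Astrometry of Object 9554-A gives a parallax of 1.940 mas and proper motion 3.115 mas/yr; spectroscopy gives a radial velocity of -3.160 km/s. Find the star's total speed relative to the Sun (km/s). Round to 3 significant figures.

8.24 km/s

d = 1/p = 1/0.001940″ = 515.46 pc.
μ = 3.115 mas/yr = 0.003115 ″/yr.
v_t = 4.740 μ d = 4.740 × 0.003115 × 515.46 = 7.6108 km/s.
v = √(v_r² + v_t²) = √((-3.160)² + 7.6108²) = √67.9099 = 8.2407 km/s.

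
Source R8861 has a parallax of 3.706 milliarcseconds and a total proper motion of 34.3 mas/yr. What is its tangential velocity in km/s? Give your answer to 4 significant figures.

d = 1/p = 1/0.003706″ = 269.83 pc.
μ = 34.3 mas/yr = 0.0343 ″/yr.
v_t = 4.74 × μ × d = 4.74 × 0.0343 × 269.83 = 43.87 km/s.

43.87 km/s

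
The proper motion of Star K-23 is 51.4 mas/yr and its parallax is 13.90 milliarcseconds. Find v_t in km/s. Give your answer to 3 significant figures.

d = 1/p = 1/0.01390″ = 71.942 pc.
μ = 51.4 mas/yr = 0.0514 ″/yr.
v_t = 4.74 × μ × d = 4.74 × 0.0514 × 71.942 = 17.528 km/s.

17.5 km/s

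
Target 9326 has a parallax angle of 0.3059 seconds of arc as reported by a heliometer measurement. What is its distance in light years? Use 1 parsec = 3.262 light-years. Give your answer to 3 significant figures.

d = 1/p = 1/0.3059 = 3.269 pc.
In light-years: 3.269 × 3.262 = 10.663 ly.

10.7 light years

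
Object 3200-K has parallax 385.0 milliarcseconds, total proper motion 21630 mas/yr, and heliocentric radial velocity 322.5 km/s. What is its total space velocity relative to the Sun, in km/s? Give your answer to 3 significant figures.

418 km/s

d = 1/p = 1/0.3850″ = 2.5974 pc.
μ = 21630 mas/yr = 21.63 ″/yr.
v_t = 4.740 μ d = 4.740 × 21.63 × 2.5974 = 266.3 km/s.
v = √(v_r² + v_t²) = √(322.5² + 266.3²) = √174922 = 418.24 km/s.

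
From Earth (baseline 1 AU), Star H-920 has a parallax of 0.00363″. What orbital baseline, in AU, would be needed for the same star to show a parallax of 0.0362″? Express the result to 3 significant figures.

Parallax scales linearly with baseline: p ∝ B, so B = p_target / p_Earth × 1 AU.
B = 0.0362 / 0.00363 = 9.9725 AU.

9.97 AU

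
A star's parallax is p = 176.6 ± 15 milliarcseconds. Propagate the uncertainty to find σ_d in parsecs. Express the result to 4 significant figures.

d = 1/p, so σ_d = σ_p / p².
σ_d = 0.0150 / (0.1766)² = 0.0150 / 0.031188 = 0.48095 pc.

0.4810 pc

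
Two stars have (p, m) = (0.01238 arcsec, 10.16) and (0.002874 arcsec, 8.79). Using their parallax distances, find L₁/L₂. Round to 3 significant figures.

L₁/L₂ = 0.0153

d₁ = 1/p₁ = 1/0.01238″ = 80.775 pc; d₂ = 1/p₂ = 1/0.002874″ = 347.95 pc.
M₁ = m₁ − 5 log₁₀ d₁ + 5 = 10.16 − 9.5364 + 5 = 5.6236.
M₂ = 8.79 − 12.7076 + 5 = 1.0824.
L₁/L₂ = 10^(0.4(M₂ − M₁)) = 10^(0.4 × (-4.5412)) = 10^(-1.81648) = 0.015259.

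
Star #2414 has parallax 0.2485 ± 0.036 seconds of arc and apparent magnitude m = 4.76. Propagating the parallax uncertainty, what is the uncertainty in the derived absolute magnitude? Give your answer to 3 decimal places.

σ_M = 0.315 mag

M = m − 5 log₁₀ d + 5 = m + 5 log₁₀ p + 5, so ∂M/∂p = 5/(p ln 10).
σ_M = (5/ln 10) · (σ_p/p) = 2.1715 × 0.036/0.2485 = 2.1715 × 0.14487 = 0.31459.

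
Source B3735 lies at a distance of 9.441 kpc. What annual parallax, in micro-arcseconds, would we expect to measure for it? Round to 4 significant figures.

d = 9.441 kpc = 9441 pc.
p = 1/d = 1/9441 = 0.00010592 arcsec.
= 0.00010592 × 10⁶ = 105.92 μas.

105.9 μas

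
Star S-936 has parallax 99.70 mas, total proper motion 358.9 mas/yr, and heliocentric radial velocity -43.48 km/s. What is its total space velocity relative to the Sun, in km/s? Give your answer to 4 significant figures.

46.71 km/s

d = 1/p = 1/0.09970″ = 10.03 pc.
μ = 358.9 mas/yr = 0.3589 ″/yr.
v_t = 4.740 μ d = 4.740 × 0.3589 × 10.03 = 17.063 km/s.
v = √(v_r² + v_t²) = √((-43.48)² + 17.063²) = √2181.66 = 46.708 km/s.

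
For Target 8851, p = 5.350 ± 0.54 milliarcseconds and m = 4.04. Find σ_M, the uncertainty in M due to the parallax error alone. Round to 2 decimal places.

M = m − 5 log₁₀ d + 5 = m + 5 log₁₀ p + 5, so ∂M/∂p = 5/(p ln 10).
σ_M = (5/ln 10) · (σ_p/p) = 2.1715 × 0.54/5.350 = 2.1715 × 0.10093 = 0.21917.

σ_M = 0.22 mag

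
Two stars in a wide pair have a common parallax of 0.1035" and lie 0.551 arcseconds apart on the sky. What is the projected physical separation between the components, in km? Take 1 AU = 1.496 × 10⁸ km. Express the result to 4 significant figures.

7.964 × 10^8 km

d = 1/p = 1/0.1035″ = 9.6618 pc.
At distance d (pc), an angle of θ arcsec spans θ·d AU: s = 0.551 × 9.6618 = 5.3237 AU.
= 5.3237 × 1.496 × 10⁸ km = 7.9643 × 10^8 km.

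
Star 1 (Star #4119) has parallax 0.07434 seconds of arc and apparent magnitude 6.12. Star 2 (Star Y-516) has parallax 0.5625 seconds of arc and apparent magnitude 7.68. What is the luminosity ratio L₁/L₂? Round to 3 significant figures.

d₁ = 1/p₁ = 1/0.07434″ = 13.452 pc; d₂ = 1/p₂ = 1/0.5625″ = 1.7778 pc.
M₁ = m₁ − 5 log₁₀ d₁ + 5 = 6.12 − 5.6439 + 5 = 5.4761.
M₂ = 7.68 − 1.2494 + 5 = 11.4306.
L₁/L₂ = 10^(0.4(M₂ − M₁)) = 10^(0.4 × 5.9545) = 10^2.38180 = 240.88.

L₁/L₂ = 241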